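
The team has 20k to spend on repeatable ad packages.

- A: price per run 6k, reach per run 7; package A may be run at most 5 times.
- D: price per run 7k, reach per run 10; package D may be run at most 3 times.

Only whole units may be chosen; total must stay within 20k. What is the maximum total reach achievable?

27

This is a bounded integer knapsack.
2×A and 1×D: price 19 ≤ 20, reach 2·7 + 1·10 = 24.
1×A and 2×D: price 20 ≤ 20, reach 1·7 + 2·10 = 27.
Best is 27.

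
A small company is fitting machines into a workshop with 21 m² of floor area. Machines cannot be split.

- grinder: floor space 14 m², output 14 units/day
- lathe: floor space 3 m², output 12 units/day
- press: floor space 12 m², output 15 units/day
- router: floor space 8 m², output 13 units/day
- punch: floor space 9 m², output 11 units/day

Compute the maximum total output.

36

Allowing fractional choices, the relaxed optimum would be about 37.5, but machines are indivisible.
lathe + router + punch: floor space 3 + 8 + 9 = 20 ≤ 21, output 12 + 13 + 11 = 36.
lathe + press: floor space 3 + 12 = 15 ≤ 21, output 12 + 15 = 27.
press + router: floor space 12 + 8 = 20 ≤ 21, output 15 + 13 = 28.
Best is lathe, router, and punch with total output 36.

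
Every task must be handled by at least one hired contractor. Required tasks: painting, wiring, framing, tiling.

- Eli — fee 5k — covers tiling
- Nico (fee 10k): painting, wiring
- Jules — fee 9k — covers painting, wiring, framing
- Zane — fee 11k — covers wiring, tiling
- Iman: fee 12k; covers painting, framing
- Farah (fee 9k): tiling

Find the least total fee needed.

Choose Eli and Jules: together they cover painting, wiring, framing, tiling — every task.
Total fee: 5 + 9 = 14.
No cover costs less than 14.

14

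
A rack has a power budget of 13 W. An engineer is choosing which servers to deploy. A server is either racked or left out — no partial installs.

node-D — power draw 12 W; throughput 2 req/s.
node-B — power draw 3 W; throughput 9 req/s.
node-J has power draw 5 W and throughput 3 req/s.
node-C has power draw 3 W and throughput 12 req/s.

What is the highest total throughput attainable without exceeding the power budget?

24

Allowing fractional choices, the relaxed optimum would be about 24.3, but servers are indivisible.
node-B + node-J + node-C: power draw 3 + 5 + 3 = 11 ≤ 13, throughput 9 + 3 + 12 = 24.
node-J + node-C: power draw 5 + 3 = 8 ≤ 13, throughput 3 + 12 = 15.
node-B + node-C: power draw 3 + 3 = 6 ≤ 13, throughput 9 + 12 = 21.
Best is node-B, node-J, and node-C with total throughput 24.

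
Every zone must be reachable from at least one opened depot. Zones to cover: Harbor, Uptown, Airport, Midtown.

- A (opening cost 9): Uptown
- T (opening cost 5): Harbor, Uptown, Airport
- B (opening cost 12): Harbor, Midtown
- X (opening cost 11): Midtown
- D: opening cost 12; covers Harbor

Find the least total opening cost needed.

This is a weighted set-cover instance.
Choose T and X: together they cover Harbor, Uptown, Airport, Midtown — every zone.
Total opening cost: 5 + 11 = 16.
No cover costs less than 16.

16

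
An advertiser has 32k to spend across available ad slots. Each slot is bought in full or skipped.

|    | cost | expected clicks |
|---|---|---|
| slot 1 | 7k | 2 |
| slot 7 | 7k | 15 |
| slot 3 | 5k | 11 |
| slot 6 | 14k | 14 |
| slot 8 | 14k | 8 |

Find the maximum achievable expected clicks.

40

Treat it as a binary knapsack problem.
Take slot 7, slot 3, and slot 6: cost 7 + 5 + 14 = 26 ≤ 32, expected clicks 15 + 11 + 14 = 40.
No other feasible combination does better.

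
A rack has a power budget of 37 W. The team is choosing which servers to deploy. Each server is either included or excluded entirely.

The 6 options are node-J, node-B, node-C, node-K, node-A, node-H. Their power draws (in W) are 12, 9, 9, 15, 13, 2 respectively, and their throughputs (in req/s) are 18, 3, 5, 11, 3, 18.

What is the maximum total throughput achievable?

This is a 0-1 knapsack instance.
node-J + node-B + node-C + node-H: power draw 12 + 9 + 9 + 2 = 32 ≤ 37, throughput 18 + 3 + 5 + 18 = 44.
node-J + node-K + node-H: power draw 12 + 15 + 2 = 29 ≤ 37, throughput 18 + 11 + 18 = 47.
node-J + node-C + node-A + node-H: power draw 12 + 9 + 13 + 2 = 36 ≤ 37, throughput 18 + 5 + 3 + 18 = 44.
Best is node-J, node-K, and node-H with total throughput 47.

47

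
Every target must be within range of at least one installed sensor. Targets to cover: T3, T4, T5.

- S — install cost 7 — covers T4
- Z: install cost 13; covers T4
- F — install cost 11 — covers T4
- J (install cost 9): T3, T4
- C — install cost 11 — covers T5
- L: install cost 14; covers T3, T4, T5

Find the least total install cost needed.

The greedy cost-per-new-target heuristic would pick J and C for 20, but a cheaper cover exists.
L alone covers T3, T4, T5 — every target.
Total install cost: 14.
No cover costs less than 14.

14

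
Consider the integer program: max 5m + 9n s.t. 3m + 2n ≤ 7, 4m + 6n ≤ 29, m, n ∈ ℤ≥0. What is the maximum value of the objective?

27

Relaxing integrality, the LP optimum is 31.50 at (m,n) = (0, 3.5), which is not an integer point.
(m,n)=(0,3): 3·0+2·3=6≤7, 4·0+6·3=18≤29, objective 27.
(m,n)=(1,2): 3·1+2·2=7≤7, 4·1+6·2=16≤29, objective 23.
(m,n)=(0,2): 3·0+2·2=4≤7, 4·0+6·2=12≤29, objective 18.
The best lattice point is (0,3), giving 27.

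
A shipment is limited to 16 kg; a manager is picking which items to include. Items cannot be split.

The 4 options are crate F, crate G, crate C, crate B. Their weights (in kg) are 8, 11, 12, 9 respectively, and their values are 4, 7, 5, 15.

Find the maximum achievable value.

15

Allowing fractional choices, the relaxed optimum would be about 19.5, but items are indivisible.
crate C: weight 12 ≤ 16, value 5.
crate G: weight 11 ≤ 16, value 7.
crate B: weight 9 ≤ 16, value 15.
Best is crate B with total value 15.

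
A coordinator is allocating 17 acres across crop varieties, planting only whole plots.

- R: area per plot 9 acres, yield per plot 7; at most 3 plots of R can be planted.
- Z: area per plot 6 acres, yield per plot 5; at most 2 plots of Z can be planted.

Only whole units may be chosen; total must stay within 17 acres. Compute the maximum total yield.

Z has the best ratio (5/6); taking only Z gives at most 2×5 = 10 (stopped by the area limit).
Mixing does better — 1×R and 1×Z: area 15 ≤ 17, yield 1·7 + 1·5 = 12.

12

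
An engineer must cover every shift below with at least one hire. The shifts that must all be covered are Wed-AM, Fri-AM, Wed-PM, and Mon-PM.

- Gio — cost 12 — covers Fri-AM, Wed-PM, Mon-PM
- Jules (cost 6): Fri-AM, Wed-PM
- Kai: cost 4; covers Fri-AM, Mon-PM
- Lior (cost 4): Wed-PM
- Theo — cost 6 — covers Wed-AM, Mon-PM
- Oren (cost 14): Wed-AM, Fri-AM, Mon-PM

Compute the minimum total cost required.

12

Choose Jules and Theo: together they cover Wed-AM, Fri-AM, Wed-PM, Mon-PM — every shift.
Total cost: 6 + 6 = 12.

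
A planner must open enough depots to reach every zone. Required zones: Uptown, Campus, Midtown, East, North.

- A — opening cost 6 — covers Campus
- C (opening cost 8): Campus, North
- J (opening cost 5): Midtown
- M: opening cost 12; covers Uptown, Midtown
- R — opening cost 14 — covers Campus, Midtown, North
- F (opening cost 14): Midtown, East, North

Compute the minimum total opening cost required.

The greedy cost-per-new-zone heuristic would pick C, J, M, and F for 39, but a cheaper cover exists.
Choose A, M, and F: together they cover Uptown, Campus, Midtown, East, North — every zone.
Total opening cost: 6 + 12 + 14 = 32.
No cover costs less than 32.

32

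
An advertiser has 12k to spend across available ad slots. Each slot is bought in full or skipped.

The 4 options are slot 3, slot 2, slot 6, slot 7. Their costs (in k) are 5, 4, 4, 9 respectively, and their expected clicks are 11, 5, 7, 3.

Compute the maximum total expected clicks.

slot 3 + slot 6: cost 5 + 4 = 9 ≤ 12, expected clicks 11 + 7 = 18.
slot 3 + slot 2: cost 5 + 4 = 9 ≤ 12, expected clicks 11 + 5 = 16.
Best is slot 3 and slot 6 with total expected clicks 18.

18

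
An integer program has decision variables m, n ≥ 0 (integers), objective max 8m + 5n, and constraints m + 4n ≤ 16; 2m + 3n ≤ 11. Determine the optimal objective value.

40

The continuous relaxation peaks at (5.5, 0) with value 44.00; rounding to a feasible lattice point costs some objective.
(m,n)=(5,0): 1·5+4·0=5≤16, 2·5+3·0=10≤11, objective 40.
(m,n)=(4,1): 1·4+4·1=8≤16, 2·4+3·1=11≤11, objective 37.
Maximum is 40 at (m,n)=(5,0).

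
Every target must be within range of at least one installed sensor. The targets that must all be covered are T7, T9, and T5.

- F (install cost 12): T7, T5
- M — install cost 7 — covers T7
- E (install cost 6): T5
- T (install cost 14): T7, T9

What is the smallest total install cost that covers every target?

The greedy cost-per-new-target heuristic would pick F and T for 26, but a cheaper cover exists.
Choose E and T: together they cover T7, T9, T5 — every target.
Total install cost: 6 + 14 = 20.
No cover costs less than 20.

20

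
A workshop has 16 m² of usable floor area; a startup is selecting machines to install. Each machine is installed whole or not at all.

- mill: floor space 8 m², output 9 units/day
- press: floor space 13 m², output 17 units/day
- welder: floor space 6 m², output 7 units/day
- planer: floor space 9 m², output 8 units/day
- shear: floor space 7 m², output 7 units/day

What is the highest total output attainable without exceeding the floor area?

17

Allowing fractional choices, the relaxed optimum would be about 20.5, but machines are indivisible.
press: floor space 13 ≤ 16, output 17.
mill + welder: floor space 8 + 6 = 14 ≤ 16, output 9 + 7 = 16.
mill + shear: floor space 8 + 7 = 15 ≤ 16, output 9 + 7 = 16.
Best is press with total output 17.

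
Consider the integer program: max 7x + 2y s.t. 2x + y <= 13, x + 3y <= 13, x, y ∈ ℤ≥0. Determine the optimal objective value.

44

Relaxing integrality, the LP optimum is 45.50 at (x,y) = (6.5, 0), which is not an integer point.
(x,y)=(6,1): 2·6+1·1=13≤13, 1·6+3·1=9≤13, objective 44.
(x,y)=(6,0): 2·6+1·0=12≤13, 1·6+3·0=6≤13, objective 42.
(x,y)=(5,2): 2·5+1·2=12≤13, 1·5+3·2=11≤13, objective 39.
The best lattice point is (6,1), giving 44.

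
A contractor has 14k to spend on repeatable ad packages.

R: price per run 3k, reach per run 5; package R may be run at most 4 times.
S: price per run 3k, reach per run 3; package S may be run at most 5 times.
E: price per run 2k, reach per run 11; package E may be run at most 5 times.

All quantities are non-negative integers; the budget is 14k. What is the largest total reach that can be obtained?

60

E has the best ratio (11/2); taking only E gives at most 5×11 = 55 (stopped by the supply cap of 5).
Mixing does better — 1×R and 5×E: price 13 ≤ 14, reach 1·5 + 5·11 = 60.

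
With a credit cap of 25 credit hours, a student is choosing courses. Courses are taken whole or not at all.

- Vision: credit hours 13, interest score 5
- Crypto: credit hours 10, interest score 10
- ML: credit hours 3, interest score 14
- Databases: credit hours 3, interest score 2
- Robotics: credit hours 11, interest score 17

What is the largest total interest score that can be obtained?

Allowing fractional choices, the relaxed optimum would be about 41.7, but courses are indivisible.
Crypto + ML + Robotics: credit hours 10 + 3 + 11 = 24 ≤ 25, interest score 10 + 14 + 17 = 41.
ML + Databases + Robotics: credit hours 3 + 3 + 11 = 17 ≤ 25, interest score 14 + 2 + 17 = 33.
ML + Robotics: credit hours 3 + 11 = 14 ≤ 25, interest score 14 + 17 = 31.
Best is Crypto, ML, and Robotics with total interest score 41.

41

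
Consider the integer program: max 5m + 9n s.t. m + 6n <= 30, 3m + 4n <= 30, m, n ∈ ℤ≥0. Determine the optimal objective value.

57

(m,n)=(6,3): 1·6+6·3=24≤30, 3·6+4·3=30≤30, objective 57.
(m,n)=(4,4): 1·4+6·4=28≤30, 3·4+4·4=28≤30, objective 56.
(m,n)=(7,2): 1·7+6·2=19≤30, 3·7+4·2=29≤30, objective 53.
Maximum is 57 at (m,n)=(6,3).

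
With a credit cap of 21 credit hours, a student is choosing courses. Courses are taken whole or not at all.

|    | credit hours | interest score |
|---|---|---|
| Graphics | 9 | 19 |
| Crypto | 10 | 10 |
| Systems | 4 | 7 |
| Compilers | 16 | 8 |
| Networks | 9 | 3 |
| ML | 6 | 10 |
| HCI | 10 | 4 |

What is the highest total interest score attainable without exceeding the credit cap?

Graphics + ML: credit hours 9 + 6 = 15 ≤ 21, interest score 19 + 10 = 29.
Graphics + Systems + ML: credit hours 9 + 4 + 6 = 19 ≤ 21, interest score 19 + 7 + 10 = 36.
Best is Graphics, Systems, and ML with total interest score 36.

36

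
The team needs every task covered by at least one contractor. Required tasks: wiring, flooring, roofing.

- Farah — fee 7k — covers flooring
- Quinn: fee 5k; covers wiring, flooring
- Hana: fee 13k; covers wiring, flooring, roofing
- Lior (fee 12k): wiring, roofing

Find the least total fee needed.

This is an integer covering problem.
The greedy cost-per-new-task heuristic would pick Quinn and Lior for 17, but a cheaper cover exists.
Hana alone covers wiring, flooring, roofing — every task.
Total fee: 13.
No cover costs less than 13.

13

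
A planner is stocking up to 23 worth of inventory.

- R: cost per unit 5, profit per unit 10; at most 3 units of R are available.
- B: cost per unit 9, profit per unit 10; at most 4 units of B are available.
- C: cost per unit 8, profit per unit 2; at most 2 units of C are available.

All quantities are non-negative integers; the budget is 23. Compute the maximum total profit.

Take 3×R and 1×C: cost 23 ≤ 23, profit 3·10 + 1·2 = 32.
R has the best ratio (10/5) and is taken to its limit of 3; remaining capacity is filled optimally with the others.

32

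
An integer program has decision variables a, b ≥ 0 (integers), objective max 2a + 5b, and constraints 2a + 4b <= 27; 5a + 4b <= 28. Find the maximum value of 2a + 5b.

30

Relaxing integrality, the LP optimum is 33.75 at (a,b) = (0, 6.75), which is not an integer point.
(a,b)=(0,6): 2·0+4·6=24≤27, 5·0+4·6=24≤28, objective 30.
(a,b)=(1,5): 2·1+4·5=22≤27, 5·1+4·5=25≤28, objective 27.
(a,b)=(0,5): 2·0+4·5=20≤27, 5·0+4·5=20≤28, objective 25.
Maximum is 30 at (a,b)=(0,6).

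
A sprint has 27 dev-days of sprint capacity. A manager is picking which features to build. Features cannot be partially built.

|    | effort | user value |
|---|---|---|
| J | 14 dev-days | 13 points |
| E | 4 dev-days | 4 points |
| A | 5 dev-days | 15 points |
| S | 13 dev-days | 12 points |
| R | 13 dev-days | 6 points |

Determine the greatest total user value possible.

Allowing fractional choices, the relaxed optimum would be about 35.7, but features are indivisible.
E + A + S: effort 4 + 5 + 13 = 22 ≤ 27, user value 4 + 15 + 12 = 31.
J + E + A: effort 14 + 4 + 5 = 23 ≤ 27, user value 13 + 4 + 15 = 32.
Best is J, E, and A with total user value 32.

32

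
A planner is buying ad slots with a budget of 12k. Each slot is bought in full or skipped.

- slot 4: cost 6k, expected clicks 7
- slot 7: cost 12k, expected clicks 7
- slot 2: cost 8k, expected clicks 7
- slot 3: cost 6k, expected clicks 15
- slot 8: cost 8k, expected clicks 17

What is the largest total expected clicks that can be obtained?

22

slot 4 + slot 3: cost 6 + 6 = 12 ≤ 12, expected clicks 7 + 15 = 22.
slot 8: cost 8 ≤ 12, expected clicks 17.
Best is slot 4 and slot 3 with total expected clicks 22.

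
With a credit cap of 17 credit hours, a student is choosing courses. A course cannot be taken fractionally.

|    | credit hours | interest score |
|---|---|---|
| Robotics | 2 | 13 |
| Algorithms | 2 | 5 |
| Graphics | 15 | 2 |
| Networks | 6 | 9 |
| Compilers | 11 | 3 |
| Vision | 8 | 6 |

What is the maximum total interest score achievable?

Robotics + Networks + Vision: credit hours 2 + 6 + 8 = 16 ≤ 17, interest score 13 + 9 + 6 = 28.
Robotics + Algorithms + Vision: credit hours 2 + 2 + 8 = 12 ≤ 17, interest score 13 + 5 + 6 = 24.
Robotics + Algorithms + Networks: credit hours 2 + 2 + 6 = 10 ≤ 17, interest score 13 + 5 + 9 = 27.
Best is Robotics, Networks, and Vision with total interest score 28.

28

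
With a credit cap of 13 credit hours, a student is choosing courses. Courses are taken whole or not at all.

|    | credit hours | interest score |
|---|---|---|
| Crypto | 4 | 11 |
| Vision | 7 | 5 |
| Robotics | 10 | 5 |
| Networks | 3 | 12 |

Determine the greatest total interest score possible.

23

Allowing fractional choices, the relaxed optimum would be about 27.3, but courses are indivisible.
Vision + Networks: credit hours 7 + 3 = 10 ≤ 13, interest score 5 + 12 = 17.
Crypto + Networks: credit hours 4 + 3 = 7 ≤ 13, interest score 11 + 12 = 23.
Robotics + Networks: credit hours 10 + 3 = 13 ≤ 13, interest score 5 + 12 = 17.
Best is Crypto and Networks with total interest score 23.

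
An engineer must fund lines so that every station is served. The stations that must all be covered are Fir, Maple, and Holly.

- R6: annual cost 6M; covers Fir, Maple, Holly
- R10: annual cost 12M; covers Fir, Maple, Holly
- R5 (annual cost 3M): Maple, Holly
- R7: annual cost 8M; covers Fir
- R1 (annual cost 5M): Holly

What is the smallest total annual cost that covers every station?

6

This is a weighted set-cover instance.
The greedy cost-per-new-station heuristic would pick R5 and R6 for 9, but a cheaper cover exists.
R6 alone covers Fir, Maple, Holly — every station.
Total annual cost: 6.
No cover costs less than 6.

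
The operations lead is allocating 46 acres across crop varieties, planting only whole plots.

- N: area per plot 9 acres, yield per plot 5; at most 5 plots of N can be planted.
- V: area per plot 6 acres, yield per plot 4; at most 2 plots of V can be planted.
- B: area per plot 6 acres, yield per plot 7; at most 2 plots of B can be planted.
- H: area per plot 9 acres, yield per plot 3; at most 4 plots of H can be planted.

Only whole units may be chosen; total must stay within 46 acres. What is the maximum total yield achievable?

2×N, 2×V, and 2×B: area 42 ≤ 46, yield 2·5 + 2·4 + 2·7 = 32.
3×N, 1×V, and 2×B: area 45 ≤ 46, yield 3·5 + 1·4 + 2·7 = 33.
Best is 33.

33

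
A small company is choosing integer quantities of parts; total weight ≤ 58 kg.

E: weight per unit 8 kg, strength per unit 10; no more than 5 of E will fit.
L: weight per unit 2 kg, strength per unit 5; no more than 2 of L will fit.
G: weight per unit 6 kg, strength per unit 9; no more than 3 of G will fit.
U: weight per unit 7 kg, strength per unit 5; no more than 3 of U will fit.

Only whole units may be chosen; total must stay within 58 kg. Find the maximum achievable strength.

4×E, 2×L, and 3×G: weight 54 ≤ 58, strength 4·10 + 2·5 + 3·9 = 77.
5×E, 2×L, and 2×G: weight 56 ≤ 58, strength 5·10 + 2·5 + 2·9 = 78.
Best is 78.

78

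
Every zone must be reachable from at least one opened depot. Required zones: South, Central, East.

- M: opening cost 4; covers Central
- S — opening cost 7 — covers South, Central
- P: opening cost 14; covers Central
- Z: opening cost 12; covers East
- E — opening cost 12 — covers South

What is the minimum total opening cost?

Choose S and Z: together they cover South, Central, East — every zone.
Total opening cost: 7 + 12 = 19.

19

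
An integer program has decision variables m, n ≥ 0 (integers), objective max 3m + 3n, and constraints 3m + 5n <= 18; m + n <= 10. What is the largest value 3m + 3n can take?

(m,n)=(6,0): 3·6+5·0=18≤18, 1·6+1·0=6≤10, objective 18.
(m,n)=(5,0): 3·5+5·0=15≤18, 1·5+1·0=5≤10, objective 15.
The best lattice point is (6,0), giving 18.

18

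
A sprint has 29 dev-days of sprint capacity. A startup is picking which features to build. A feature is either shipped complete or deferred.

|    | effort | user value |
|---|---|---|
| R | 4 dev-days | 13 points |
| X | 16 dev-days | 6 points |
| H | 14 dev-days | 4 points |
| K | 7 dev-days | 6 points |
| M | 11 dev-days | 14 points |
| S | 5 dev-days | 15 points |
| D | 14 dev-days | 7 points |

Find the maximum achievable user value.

R + M + S: effort 4 + 11 + 5 = 20 ≤ 29, user value 13 + 14 + 15 = 42.
K + M + S: effort 7 + 11 + 5 = 23 ≤ 29, user value 6 + 14 + 15 = 35.
R + K + M + S: effort 4 + 7 + 11 + 5 = 27 ≤ 29, user value 13 + 6 + 14 + 15 = 48.
Best is R, K, M, and S with total user value 48.

48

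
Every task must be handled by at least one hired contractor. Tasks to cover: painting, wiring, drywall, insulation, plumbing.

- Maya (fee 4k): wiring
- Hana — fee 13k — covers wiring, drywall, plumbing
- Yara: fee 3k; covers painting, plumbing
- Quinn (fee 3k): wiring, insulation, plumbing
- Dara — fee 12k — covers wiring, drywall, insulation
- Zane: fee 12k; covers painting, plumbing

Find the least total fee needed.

This is a weighted set-cover instance.
The greedy cost-per-new-task heuristic would pick Quinn, Yara, and Dara for 18, but a cheaper cover exists.
Choose Yara and Dara: together they cover painting, wiring, drywall, insulation, plumbing — every task.
Total fee: 3 + 12 = 15.
No cover costs less than 15.

15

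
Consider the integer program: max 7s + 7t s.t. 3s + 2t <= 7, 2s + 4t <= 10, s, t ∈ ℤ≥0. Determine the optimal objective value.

21

(s,t)=(1,2): 3·1+2·2=7≤7, 2·1+4·2=10≤10, objective 21.
(s,t)=(0,2): 3·0+2·2=4≤7, 2·0+4·2=8≤10, objective 14.
(s,t)=(1,1): 3·1+2·1=5≤7, 2·1+4·1=6≤10, objective 14.
No feasible integer point exceeds 21.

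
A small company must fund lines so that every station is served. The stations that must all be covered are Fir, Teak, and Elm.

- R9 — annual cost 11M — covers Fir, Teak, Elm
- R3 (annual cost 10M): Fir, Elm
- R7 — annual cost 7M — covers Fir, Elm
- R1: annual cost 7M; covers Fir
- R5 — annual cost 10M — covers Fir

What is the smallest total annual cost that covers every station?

11

This is an integer covering problem.
The greedy cost-per-new-station heuristic would pick R7 and R9 for 18, but a cheaper cover exists.
R9 alone covers Fir, Teak, Elm — every station.
Total annual cost: 11.
No cover costs less than 11.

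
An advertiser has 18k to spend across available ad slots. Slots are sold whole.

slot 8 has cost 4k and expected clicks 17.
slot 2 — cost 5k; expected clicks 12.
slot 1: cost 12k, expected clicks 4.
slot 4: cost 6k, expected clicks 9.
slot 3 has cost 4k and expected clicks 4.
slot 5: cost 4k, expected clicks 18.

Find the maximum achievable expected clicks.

51

Take slot 8, slot 2, slot 3, and slot 5: cost 4 + 5 + 4 + 4 = 17 ≤ 18, expected clicks 17 + 12 + 4 + 18 = 51.
No other feasible combination does better.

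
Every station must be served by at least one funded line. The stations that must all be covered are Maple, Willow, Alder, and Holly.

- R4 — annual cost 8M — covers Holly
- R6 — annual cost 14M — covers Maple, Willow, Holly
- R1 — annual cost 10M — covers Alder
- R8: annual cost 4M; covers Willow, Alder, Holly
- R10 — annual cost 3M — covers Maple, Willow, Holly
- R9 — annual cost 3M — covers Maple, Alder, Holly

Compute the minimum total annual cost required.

Choose R10 and R9: together they cover Maple, Willow, Alder, Holly — every station.
Total annual cost: 3 + 3 = 6.

6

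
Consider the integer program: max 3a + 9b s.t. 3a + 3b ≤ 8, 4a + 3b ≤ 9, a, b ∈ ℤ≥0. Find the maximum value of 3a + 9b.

(a,b)=(0,2) is feasible, giving 18.
(a,b)=(1,1) is feasible, giving 12.
(a,b)=(0,1) is feasible, giving 9.
Maximum is 18 at (a,b)=(0,2).

18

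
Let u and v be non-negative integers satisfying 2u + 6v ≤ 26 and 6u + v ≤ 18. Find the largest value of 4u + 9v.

(u,v)=(1,4): 2·1+6·4=26≤26, 6·1+1·4=10≤18, objective 40.
(u,v)=(0,4): 2·0+6·4=24≤26, 6·0+1·4=4≤18, objective 36.
(u,v)=(2,3): 2·2+6·3=22≤26, 6·2+1·3=15≤18, objective 35.
(u,v)=(1,3): 2·1+6·3=20≤26, 6·1+1·3=9≤18, objective 31.
The best lattice point is (1,4), giving 40.

40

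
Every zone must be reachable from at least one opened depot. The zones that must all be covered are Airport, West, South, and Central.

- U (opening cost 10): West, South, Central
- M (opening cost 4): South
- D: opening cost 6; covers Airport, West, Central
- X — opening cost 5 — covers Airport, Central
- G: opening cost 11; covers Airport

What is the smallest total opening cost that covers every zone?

Choose M and D: together they cover Airport, West, South, Central — every zone.
Total opening cost: 4 + 6 = 10.

10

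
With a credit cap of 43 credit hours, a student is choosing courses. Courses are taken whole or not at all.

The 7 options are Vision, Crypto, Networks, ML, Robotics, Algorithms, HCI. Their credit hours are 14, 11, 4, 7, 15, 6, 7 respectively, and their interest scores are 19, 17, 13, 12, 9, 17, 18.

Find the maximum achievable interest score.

Allowing fractional choices, the relaxed optimum would be about 87.9, but courses are indivisible.
Vision + Crypto + Networks + ML + HCI: credit hours 14 + 11 + 4 + 7 + 7 = 43 ≤ 43, interest score 19 + 17 + 13 + 12 + 18 = 79.
Vision + Crypto + Networks + Algorithms + HCI: credit hours 14 + 11 + 4 + 6 + 7 = 42 ≤ 43, interest score 19 + 17 + 13 + 17 + 18 = 84.
Vision + Networks + ML + Algorithms + HCI: credit hours 14 + 4 + 7 + 6 + 7 = 38 ≤ 43, interest score 19 + 13 + 12 + 17 + 18 = 79.
Best is Vision, Crypto, Networks, Algorithms, and HCI with total interest score 84.

84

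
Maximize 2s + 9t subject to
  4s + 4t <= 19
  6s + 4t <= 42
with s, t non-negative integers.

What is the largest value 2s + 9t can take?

The continuous relaxation peaks at (0, 4.75) with value 42.75; rounding to a feasible lattice point costs some objective.
(s,t)=(0,4): 4·0+4·4=16≤19, 6·0+4·4=16≤42, objective 36.
(s,t)=(1,3): 4·1+4·3=16≤19, 6·1+4·3=18≤42, objective 29.
(s,t)=(0,3): 4·0+4·3=12≤19, 6·0+4·3=12≤42, objective 27.
No feasible integer point exceeds 36.

36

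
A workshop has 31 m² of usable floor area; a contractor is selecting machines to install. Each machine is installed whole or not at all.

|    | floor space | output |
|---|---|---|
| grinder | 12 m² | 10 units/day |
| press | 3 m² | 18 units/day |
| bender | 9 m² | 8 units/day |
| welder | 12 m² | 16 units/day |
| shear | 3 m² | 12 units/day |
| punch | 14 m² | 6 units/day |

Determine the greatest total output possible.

Take grinder, press, welder, and shear: floor space 12 + 3 + 12 + 3 = 30 ≤ 31, output 10 + 18 + 16 + 12 = 56.
No other feasible combination does better.

56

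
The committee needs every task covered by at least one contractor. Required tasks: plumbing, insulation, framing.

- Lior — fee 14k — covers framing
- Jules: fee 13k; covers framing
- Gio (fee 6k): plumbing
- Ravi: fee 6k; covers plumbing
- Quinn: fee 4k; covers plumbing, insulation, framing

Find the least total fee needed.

This is a weighted set-cover instance.
Quinn alone covers plumbing, insulation, framing — every task.
Total fee: 4.
No cover costs less than 4.

4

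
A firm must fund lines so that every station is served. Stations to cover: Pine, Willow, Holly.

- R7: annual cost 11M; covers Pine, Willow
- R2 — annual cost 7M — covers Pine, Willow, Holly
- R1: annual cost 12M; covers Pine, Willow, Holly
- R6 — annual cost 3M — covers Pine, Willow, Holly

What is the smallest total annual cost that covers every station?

R6 alone covers Pine, Willow, Holly — every station.
Total annual cost: 3.

3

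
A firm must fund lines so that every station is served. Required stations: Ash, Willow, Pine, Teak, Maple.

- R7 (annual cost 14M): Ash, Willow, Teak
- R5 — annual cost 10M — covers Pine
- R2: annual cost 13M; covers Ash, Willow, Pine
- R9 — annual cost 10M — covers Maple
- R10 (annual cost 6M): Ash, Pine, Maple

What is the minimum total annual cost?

Choose R7 and R10: together they cover Ash, Willow, Pine, Teak, Maple — every station.
Total annual cost: 14 + 6 = 20.
No cover costs less than 20.

20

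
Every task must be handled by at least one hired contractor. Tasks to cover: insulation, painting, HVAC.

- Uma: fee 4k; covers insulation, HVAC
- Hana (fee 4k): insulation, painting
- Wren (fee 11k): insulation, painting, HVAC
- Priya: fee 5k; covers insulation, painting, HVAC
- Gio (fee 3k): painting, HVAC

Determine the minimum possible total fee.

5

The greedy cost-per-new-task heuristic would pick Gio and Uma for 7, but a cheaper cover exists.
Priya alone covers insulation, painting, HVAC — every task.
Total fee: 5.
No cover costs less than 5.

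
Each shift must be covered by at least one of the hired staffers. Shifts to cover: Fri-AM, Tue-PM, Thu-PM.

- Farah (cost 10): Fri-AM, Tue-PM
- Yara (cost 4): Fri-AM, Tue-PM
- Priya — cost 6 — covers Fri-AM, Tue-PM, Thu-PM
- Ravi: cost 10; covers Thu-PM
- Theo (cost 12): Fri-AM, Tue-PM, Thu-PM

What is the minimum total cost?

This is a weighted set-cover instance.
The greedy cost-per-new-shift heuristic would pick Yara and Priya for 10, but a cheaper cover exists.
Priya alone covers Fri-AM, Tue-PM, Thu-PM — every shift.
Total cost: 6.
No cover costs less than 6.

6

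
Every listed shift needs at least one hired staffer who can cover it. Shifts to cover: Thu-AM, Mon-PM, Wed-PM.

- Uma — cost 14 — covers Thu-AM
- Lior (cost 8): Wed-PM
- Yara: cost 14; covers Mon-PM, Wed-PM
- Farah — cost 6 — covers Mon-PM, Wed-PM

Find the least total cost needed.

Choose Uma and Farah: together they cover Thu-AM, Mon-PM, Wed-PM — every shift.
Total cost: 14 + 6 = 20.
No cover costs less than 20.

20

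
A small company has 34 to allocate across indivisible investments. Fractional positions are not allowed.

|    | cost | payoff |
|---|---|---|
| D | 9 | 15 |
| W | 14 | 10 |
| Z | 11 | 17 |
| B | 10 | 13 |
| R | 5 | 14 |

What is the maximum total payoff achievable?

Z + B + R: cost 11 + 10 + 5 = 26 ≤ 34, payoff 17 + 13 + 14 = 44.
D + Z + R: cost 9 + 11 + 5 = 25 ≤ 34, payoff 15 + 17 + 14 = 46.
D + Z + B: cost 9 + 11 + 10 = 30 ≤ 34, payoff 15 + 17 + 13 = 45.
Best is D, Z, and R with total payoff 46.

46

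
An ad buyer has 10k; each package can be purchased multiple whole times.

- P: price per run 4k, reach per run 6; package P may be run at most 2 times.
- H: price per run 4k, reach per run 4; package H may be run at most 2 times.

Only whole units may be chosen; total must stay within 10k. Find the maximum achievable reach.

P has the best ratio (6/4); taking only P gives at most 2×6 = 12 (stopped by the price limit).
Optimal: 2×P: price 8 ≤ 10, reach 2·6 = 12.

12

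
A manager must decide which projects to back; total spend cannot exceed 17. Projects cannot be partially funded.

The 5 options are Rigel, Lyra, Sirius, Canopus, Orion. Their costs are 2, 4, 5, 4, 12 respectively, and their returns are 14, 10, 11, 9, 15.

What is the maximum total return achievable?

Take Rigel, Lyra, Sirius, and Canopus: cost 2 + 4 + 5 + 4 = 15 ≤ 17, return 14 + 10 + 11 + 9 = 44.
No other feasible combination does better.

44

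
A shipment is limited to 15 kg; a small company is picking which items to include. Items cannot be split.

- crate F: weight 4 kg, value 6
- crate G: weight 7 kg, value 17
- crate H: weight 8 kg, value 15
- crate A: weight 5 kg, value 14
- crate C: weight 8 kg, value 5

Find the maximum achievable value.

crate G + crate A: weight 7 + 5 = 12 ≤ 15, value 17 + 14 = 31.
crate G + crate H: weight 7 + 8 = 15 ≤ 15, value 17 + 15 = 32.
Best is crate G and crate H with total value 32.

32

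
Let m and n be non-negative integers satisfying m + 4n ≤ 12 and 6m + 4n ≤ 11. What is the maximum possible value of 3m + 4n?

8

(m,n)=(0,2) is feasible, giving 8.
(m,n)=(1,1) is feasible, giving 7.
(m,n)=(0,1) is feasible, giving 4.
The best lattice point is (0,2), giving 8.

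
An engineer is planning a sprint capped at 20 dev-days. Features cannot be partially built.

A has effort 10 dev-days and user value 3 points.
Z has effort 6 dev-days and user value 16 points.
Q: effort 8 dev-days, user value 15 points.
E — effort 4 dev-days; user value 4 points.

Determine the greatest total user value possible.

35

A + Z + E: effort 10 + 6 + 4 = 20 ≤ 20, user value 3 + 16 + 4 = 23.
Z + Q + E: effort 6 + 8 + 4 = 18 ≤ 20, user value 16 + 15 + 4 = 35.
Z + Q: effort 6 + 8 = 14 ≤ 20, user value 16 + 15 = 31.
Best is Z, Q, and E with total user value 35.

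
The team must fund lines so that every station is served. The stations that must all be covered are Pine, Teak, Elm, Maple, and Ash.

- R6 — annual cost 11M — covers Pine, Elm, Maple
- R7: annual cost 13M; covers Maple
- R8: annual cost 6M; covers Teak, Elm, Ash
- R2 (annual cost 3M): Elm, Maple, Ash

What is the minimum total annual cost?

17

Choose R6 and R8: together they cover Pine, Teak, Elm, Maple, Ash — every station.
Total annual cost: 11 + 6 = 17.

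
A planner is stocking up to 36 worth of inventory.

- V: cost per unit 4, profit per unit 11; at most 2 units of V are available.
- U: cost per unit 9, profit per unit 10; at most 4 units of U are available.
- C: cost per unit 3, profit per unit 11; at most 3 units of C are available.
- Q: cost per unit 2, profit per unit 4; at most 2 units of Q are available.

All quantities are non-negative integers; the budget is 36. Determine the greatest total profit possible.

75

C has the best ratio (11/3); taking only C gives at most 3×11 = 33 (stopped by the supply cap of 3).
Mixing does better — 2×V, 2×U, and 3×C: cost 35 ≤ 36, profit 2·11 + 2·10 + 3·11 = 75.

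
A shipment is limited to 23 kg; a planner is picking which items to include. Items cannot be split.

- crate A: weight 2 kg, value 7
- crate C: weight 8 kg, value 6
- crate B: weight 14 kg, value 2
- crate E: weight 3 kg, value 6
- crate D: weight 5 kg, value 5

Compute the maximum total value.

24

This is a 0-1 knapsack instance.
Allowing fractional choices, the relaxed optimum would be about 24.7, but items are indivisible.
crate A + crate C + crate E: weight 2 + 8 + 3 = 13 ≤ 23, value 7 + 6 + 6 = 19.
crate A + crate E + crate D: weight 2 + 3 + 5 = 10 ≤ 23, value 7 + 6 + 5 = 18.
crate A + crate C + crate E + crate D: weight 2 + 8 + 3 + 5 = 18 ≤ 23, value 7 + 6 + 6 + 5 = 24.
Best is crate A, crate C, crate E, and crate D with total value 24.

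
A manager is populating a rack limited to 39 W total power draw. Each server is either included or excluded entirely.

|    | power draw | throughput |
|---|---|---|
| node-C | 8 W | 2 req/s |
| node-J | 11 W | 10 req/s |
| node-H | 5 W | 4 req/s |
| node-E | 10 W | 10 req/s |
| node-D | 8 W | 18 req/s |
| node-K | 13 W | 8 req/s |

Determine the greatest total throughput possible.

node-J + node-H + node-E + node-D: power draw 11 + 5 + 10 + 8 = 34 ≤ 39, throughput 10 + 4 + 10 + 18 = 42.
node-H + node-E + node-D + node-K: power draw 5 + 10 + 8 + 13 = 36 ≤ 39, throughput 4 + 10 + 18 + 8 = 40.
Best is node-J, node-H, node-E, and node-D with total throughput 42.

42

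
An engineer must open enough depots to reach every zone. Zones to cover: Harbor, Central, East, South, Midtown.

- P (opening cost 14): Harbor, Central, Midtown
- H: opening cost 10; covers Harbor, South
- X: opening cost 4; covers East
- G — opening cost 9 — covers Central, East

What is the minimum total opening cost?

28

This is a weighted set-cover instance.
Choose P, H, and X: together they cover Harbor, Central, East, South, Midtown — every zone.
Total opening cost: 14 + 10 + 4 = 28.
No cover costs less than 28.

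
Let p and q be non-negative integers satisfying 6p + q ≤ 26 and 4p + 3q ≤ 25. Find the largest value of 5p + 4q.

Relaxing integrality, the LP optimum is 33.33 at (p,q) = (0, 8.33), which is not an integer point.
(p,q)=(1,7): 6·1+1·7=13≤26, 4·1+3·7=25≤25, objective 33.
(p,q)=(0,8): 6·0+1·8=8≤26, 4·0+3·8=24≤25, objective 32.
(p,q)=(1,6): 6·1+1·6=12≤26, 4·1+3·6=22≤25, objective 29.
Maximum is 33 at (p,q)=(1,7).

33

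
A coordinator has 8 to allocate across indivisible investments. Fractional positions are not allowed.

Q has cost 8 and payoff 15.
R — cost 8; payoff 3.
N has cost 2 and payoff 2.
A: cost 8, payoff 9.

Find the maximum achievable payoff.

15

Q: cost 8 ≤ 8, payoff 15.
R: cost 8 ≤ 8, payoff 3.
A: cost 8 ≤ 8, payoff 9.
Best is Q with total payoff 15.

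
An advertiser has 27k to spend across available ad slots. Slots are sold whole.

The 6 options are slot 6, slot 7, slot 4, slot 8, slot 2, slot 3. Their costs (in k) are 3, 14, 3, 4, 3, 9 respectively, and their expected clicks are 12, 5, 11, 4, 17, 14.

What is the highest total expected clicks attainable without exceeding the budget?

Take slot 6, slot 4, slot 8, slot 2, and slot 3: cost 3 + 3 + 4 + 3 + 9 = 22 ≤ 27, expected clicks 12 + 11 + 4 + 17 + 14 = 58.
No other feasible combination does better.

58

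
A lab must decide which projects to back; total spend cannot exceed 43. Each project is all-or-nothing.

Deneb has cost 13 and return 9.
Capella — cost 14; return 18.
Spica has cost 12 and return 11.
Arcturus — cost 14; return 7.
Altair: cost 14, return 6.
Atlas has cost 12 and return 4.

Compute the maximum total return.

38

Allowing fractional choices, the relaxed optimum would be about 40.0, but projects are indivisible.
Capella + Spica + Arcturus: cost 14 + 12 + 14 = 40 ≤ 43, return 18 + 11 + 7 = 36.
Capella + Spica + Altair: cost 14 + 12 + 14 = 40 ≤ 43, return 18 + 11 + 6 = 35.
Deneb + Capella + Spica: cost 13 + 14 + 12 = 39 ≤ 43, return 9 + 18 + 11 = 38.
Best is Deneb, Capella, and Spica with total return 38.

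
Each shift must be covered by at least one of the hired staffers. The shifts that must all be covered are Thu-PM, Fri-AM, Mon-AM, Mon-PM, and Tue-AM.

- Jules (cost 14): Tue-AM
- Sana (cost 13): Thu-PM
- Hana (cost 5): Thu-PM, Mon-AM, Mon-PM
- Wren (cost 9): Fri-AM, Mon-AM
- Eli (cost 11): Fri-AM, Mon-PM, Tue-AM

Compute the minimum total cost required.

Choose Hana and Eli: together they cover Thu-PM, Fri-AM, Mon-AM, Mon-PM, Tue-AM — every shift.
Total cost: 5 + 11 = 16.
No cover costs less than 16.

16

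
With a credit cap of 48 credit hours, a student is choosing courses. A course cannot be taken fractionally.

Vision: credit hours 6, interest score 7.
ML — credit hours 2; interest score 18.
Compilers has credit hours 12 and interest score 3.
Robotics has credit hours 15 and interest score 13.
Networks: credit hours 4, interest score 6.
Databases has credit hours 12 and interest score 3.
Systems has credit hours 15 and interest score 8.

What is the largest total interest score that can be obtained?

52

Take Vision, ML, Robotics, Networks, and Systems: credit hours 6 + 2 + 15 + 4 + 15 = 42 ≤ 48, interest score 7 + 18 + 13 + 6 + 8 = 52.
No other feasible combination does better.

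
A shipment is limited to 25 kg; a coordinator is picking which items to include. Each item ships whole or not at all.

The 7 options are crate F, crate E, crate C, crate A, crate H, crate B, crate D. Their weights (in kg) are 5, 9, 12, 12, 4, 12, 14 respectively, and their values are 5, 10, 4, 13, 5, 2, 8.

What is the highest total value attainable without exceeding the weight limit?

Treat it as a binary knapsack problem.
crate E + crate A + crate H: weight 9 + 12 + 4 = 25 ≤ 25, value 10 + 13 + 5 = 28.
crate F + crate A + crate H: weight 5 + 12 + 4 = 21 ≤ 25, value 5 + 13 + 5 = 23.
crate E + crate A: weight 9 + 12 = 21 ≤ 25, value 10 + 13 = 23.
Best is crate E, crate A, and crate H with total value 28.

28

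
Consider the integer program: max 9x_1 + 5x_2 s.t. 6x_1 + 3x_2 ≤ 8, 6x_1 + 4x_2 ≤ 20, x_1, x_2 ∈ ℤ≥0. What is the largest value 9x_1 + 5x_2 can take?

10

(x_1,x_2)=(0,2) is feasible, giving 10.
(x_1,x_2)=(0,1) is feasible, giving 5.
No feasible integer point exceeds 10.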